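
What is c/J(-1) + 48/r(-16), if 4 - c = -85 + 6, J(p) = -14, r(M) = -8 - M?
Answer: 1/14 ≈ 0.071429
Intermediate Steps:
c = 83 (c = 4 - (-85 + 6) = 4 - 1*(-79) = 4 + 79 = 83)
c/J(-1) + 48/r(-16) = 83/(-14) + 48/(-8 - 1*(-16)) = 83*(-1/14) + 48/(-8 + 16) = -83/14 + 48/8 = -83/14 + 48*(1/8) = -83/14 + 6 = 1/14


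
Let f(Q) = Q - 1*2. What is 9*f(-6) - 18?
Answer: -90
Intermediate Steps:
f(Q) = -2 + Q (f(Q) = Q - 2 = -2 + Q)
9*f(-6) - 18 = 9*(-2 - 6) - 18 = 9*(-8) - 18 = -72 - 18 = -90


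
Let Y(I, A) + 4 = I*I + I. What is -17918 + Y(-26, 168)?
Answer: -17272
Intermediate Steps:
Y(I, A) = -4 + I + I**2 (Y(I, A) = -4 + (I*I + I) = -4 + (I**2 + I) = -4 + (I + I**2) = -4 + I + I**2)
-17918 + Y(-26, 168) = -17918 + (-4 - 26 + (-26)**2) = -17918 + (-4 - 26 + 676) = -17918 + 646 = -17272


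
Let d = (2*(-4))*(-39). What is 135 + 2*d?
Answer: 759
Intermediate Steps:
d = 312 (d = -8*(-39) = 312)
135 + 2*d = 135 + 2*312 = 135 + 624 = 759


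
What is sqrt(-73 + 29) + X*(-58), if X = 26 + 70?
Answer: -5568 + 2*I*sqrt(11) ≈ -5568.0 + 6.6332*I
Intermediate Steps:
X = 96
sqrt(-73 + 29) + X*(-58) = sqrt(-73 + 29) + 96*(-58) = sqrt(-44) - 5568 = 2*I*sqrt(11) - 5568 = -5568 + 2*I*sqrt(11)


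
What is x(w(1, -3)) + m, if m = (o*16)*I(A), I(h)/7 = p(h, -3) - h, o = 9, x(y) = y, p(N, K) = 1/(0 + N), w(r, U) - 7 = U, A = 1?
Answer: 4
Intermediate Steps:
w(r, U) = 7 + U
p(N, K) = 1/N
I(h) = -7*h + 7/h (I(h) = 7*(1/h - h) = -7*h + 7/h)
m = 0 (m = (9*16)*(-7*1 + 7/1) = 144*(-7 + 7*1) = 144*(-7 + 7) = 144*0 = 0)
x(w(1, -3)) + m = (7 - 3) + 0 = 4 + 0 = 4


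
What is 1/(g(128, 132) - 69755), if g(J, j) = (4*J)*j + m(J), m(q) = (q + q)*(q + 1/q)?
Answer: 1/30599 ≈ 3.2681e-5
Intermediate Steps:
m(q) = 2*q*(q + 1/q) (m(q) = (2*q)*(q + 1/q) = 2*q*(q + 1/q))
g(J, j) = 2 + 2*J**2 + 4*J*j (g(J, j) = (4*J)*j + (2 + 2*J**2) = 4*J*j + (2 + 2*J**2) = 2 + 2*J**2 + 4*J*j)
1/(g(128, 132) - 69755) = 1/((2 + 2*128**2 + 4*128*132) - 69755) = 1/((2 + 2*16384 + 67584) - 69755) = 1/((2 + 32768 + 67584) - 69755) = 1/(100354 - 69755) = 1/30599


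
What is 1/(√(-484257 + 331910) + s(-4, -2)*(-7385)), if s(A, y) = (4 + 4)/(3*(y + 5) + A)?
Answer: -11816/139770203 - I*√152347/139770203 ≈ -8.4539e-5 - 2.7926e-6*I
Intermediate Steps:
s(A, y) = 8/(15 + A + 3*y) (s(A, y) = 8/(3*(5 + y) + A) = 8/((15 + 3*y) + A) = 8/(15 + A + 3*y))
1/(√(-484257 + 331910) + s(-4, -2)*(-7385)) = 1/(√(-484257 + 331910) + (8/(15 - 4 + 3*(-2)))*(-7385)) = 1/(√(-152347) + (8/(15 - 4 - 6))*(-7385)) = 1/(I*√152347 + (8/5)*(-7385)) = 1/(I*√152347 - 11816) = 1/(-11816 + I*√152347)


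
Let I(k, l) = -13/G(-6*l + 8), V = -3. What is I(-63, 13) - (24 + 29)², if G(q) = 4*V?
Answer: -33695/12 ≈ -2807.9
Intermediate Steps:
G(q) = -12 (G(q) = 4*(-3) = -12)
I(k, l) = 13/12 (I(k, l) = -13/(-12) = -13*(-1/12) = 13/12)
I(-63, 13) - (24 + 29)² = 13/12 - (24 + 29)² = 13/12 - 1*53² = 13/12 - 1*2809 = 13/12 - 2809 = -33695/12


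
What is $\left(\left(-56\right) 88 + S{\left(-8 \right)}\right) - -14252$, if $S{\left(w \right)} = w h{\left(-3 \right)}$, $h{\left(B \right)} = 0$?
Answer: $9324$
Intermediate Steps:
$S{\left(w \right)} = 0$ ($S{\left(w \right)} = w 0 = 0$)
$\left(\left(-56\right) 88 + S{\left(-8 \right)}\right) - -14252 = \left(\left(-56\right) 88 + 0\right) - -14252 = \left(-4928 + 0\right) + 14252 = -4928 + 14252 = 9324$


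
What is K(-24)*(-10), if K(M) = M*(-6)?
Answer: -1440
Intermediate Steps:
K(M) = -6*M
K(-24)*(-10) = -6*(-24)*(-10) = 144*(-10) = -1440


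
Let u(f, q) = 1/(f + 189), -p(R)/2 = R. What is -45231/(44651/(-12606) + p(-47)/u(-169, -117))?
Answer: -570181986/23654629 ≈ -24.104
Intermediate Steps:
p(R) = -2*R
u(f, q) = 1/(189 + f)
-45231/(44651/(-12606) + p(-47)/u(-169, -117)) = -45231/(44651/(-12606) + (-2*(-47))/(1/(189 - 169))) = -45231/(44651*(-1/12606) + 94/(1/20)) = -45231/(-44651/12606 + 94/(1/20)) = -45231/(-44651/12606 + 94*20) = -45231/(-44651/12606 + 1880) = -45231/23654629/12606 = -45231*12606/23654629 = -570181986/23654629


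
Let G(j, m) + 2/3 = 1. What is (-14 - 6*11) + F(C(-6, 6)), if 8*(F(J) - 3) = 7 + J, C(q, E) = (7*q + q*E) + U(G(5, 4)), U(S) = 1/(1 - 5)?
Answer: -2749/32 ≈ -85.906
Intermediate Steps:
G(j, m) = ⅓ (G(j, m) = -⅔ + 1 = ⅓)
U(S) = -¼ (U(S) = 1/(-4) = -¼)
C(q, E) = -¼ + 7*q + E*q (C(q, E) = (7*q + q*E) - ¼ = (7*q + E*q) - ¼ = -¼ + 7*q + E*q)
F(J) = 31/8 + J/8 (F(J) = 3 + (7 + J)/8 = 3 + (7/8 + J/8) = 31/8 + J/8)
(-14 - 6*11) + F(C(-6, 6)) = (-14 - 6*11) + (31/8 + (-¼ + 7*(-6) + 6*(-6))/8) = (-14 - 66) + (31/8 + (-¼ - 42 - 36)/8) = -80 + (31/8 + (⅛)*(-313/4)) = -80 + (31/8 - 313/32) = -80 - 189/32 = -2749/32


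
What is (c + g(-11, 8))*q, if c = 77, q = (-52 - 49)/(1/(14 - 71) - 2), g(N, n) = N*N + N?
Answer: 1076559/115 ≈ 9361.4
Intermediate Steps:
g(N, n) = N + N² (g(N, n) = N² + N = N + N²)
q = 5757/115 (q = -101/(1/(-57) - 2) = -101/(-1/57 - 2) = -101/(-115/57) = -101*(-57/115) = 5757/115 ≈ 50.061)
(c + g(-11, 8))*q = (77 - 11*(1 - 11))*(5757/115) = (77 - 11*(-10))*(5757/115) = (77 + 110)*(5757/115) = 187*(5757/115) = 1076559/115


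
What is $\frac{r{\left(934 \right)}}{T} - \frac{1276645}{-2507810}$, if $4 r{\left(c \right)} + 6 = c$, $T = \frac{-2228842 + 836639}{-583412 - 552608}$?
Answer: $\frac{4570533285223}{24078486934} \approx 189.82$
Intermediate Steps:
$T = \frac{1392203}{1136020}$ ($T = - \frac{1392203}{-1136020} = \left(-1392203\right) \left(- \frac{1}{1136020}\right) = \frac{1392203}{1136020} \approx 1.2255$)
$r{\left(c \right)} = - \frac{3}{2} + \frac{c}{4}$
$\frac{r{\left(934 \right)}}{T} - \frac{1276645}{-2507810} = \frac{- \frac{3}{2} + \frac{1}{4} \cdot 934}{\frac{1392203}{1136020}} - \frac{1276645}{-2507810} = \left(- \frac{3}{2} + \frac{467}{2}\right) \frac{1136020}{1392203} - - \frac{255329}{501562} = 232 \cdot \frac{1136020}{1392203} + \frac{255329}{501562} = \frac{9088160}{48007} + \frac{255329}{501562} = \frac{4570533285223}{24078486934}$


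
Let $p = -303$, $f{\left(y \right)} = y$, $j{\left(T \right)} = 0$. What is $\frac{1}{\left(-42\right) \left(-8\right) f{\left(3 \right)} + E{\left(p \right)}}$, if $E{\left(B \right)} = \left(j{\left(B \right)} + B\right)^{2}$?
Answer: $\frac{1}{92817} \approx 1.0774 \cdot 10^{-5}$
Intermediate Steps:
$E{\left(B \right)} = B^{2}$ ($E{\left(B \right)} = \left(0 + B\right)^{2} = B^{2}$)
$\frac{1}{\left(-42\right) \left(-8\right) f{\left(3 \right)} + E{\left(p \right)}} = \frac{1}{\left(-42\right) \left(-8\right) 3 + \left(-303\right)^{2}} = \frac{1}{336 \cdot 3 + 91809} = \frac{1}{1008 + 91809} = \frac{1}{92817}$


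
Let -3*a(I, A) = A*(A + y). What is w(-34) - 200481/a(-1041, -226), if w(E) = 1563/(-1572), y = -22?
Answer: 71488781/7342288 ≈ 9.7366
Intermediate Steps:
a(I, A) = -A*(-22 + A)/3 (a(I, A) = -A*(A - 22)/3 = -A*(-22 + A)/3)
w(E) = -521/524 (w(E) = 1563*(-1/1572) = -521/524)
w(-34) - 200481/a(-1041, -226) = -521/524 - 200481/((⅓)*(-226)*(22 - 1*(-226))) = -521/524 - 200481/((⅓)*(-226)*(22 + 226)) = -521/524 - 200481/((⅓)*(-226)*248) = -521/524 - 200481/(-56048/3) = -521/524 - 200481*(-3)/56048 = -521/524 - 1*(-601443/56048) = -521/524 + 601443/56048 = 71488781/7342288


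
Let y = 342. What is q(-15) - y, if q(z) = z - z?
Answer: -342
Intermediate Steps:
q(z) = 0
q(-15) - y = 0 - 1*342 = 0 - 342 = -342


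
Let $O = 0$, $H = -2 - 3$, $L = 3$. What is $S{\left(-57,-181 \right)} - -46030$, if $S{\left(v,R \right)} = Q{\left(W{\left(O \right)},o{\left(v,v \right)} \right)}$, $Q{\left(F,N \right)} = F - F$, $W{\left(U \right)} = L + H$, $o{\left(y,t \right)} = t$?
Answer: $46030$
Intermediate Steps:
$H = -5$ ($H = -2 - 3 = -5$)
$W{\left(U \right)} = -2$ ($W{\left(U \right)} = 3 - 5 = -2$)
$Q{\left(F,N \right)} = 0$
$S{\left(v,R \right)} = 0$
$S{\left(-57,-181 \right)} - -46030 = 0 - -46030 = 0 + 46030 = 46030$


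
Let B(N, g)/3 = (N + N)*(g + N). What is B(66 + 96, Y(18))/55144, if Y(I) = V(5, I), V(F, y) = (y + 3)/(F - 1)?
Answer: 162567/55144 ≈ 2.9480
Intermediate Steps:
V(F, y) = (3 + y)/(-1 + F)
Y(I) = ¾ + I/4 (Y(I) = (3 + I)/(-1 + 5) = (3 + I)/4 = ¾ + I/4)
B(N, g) = 6*N*(N + g) (B(N, g) = 3*((N + N)*(g + N)) = 3*((2*N)*(N + g)) = 3*(2*N*(N + g)) = 6*N*(N + g))
B(66 + 96, Y(18))/55144 = (6*(66 + 96)*((66 + 96) + (¾ + (¼)*18)))/55144 = (6*162*(162 + (¾ + 9/2)))*(1/55144) = (6*162*(162 + 21/4))*(1/55144) = (6*162*(669/4))*(1/55144) = 162567*(1/55144) = 162567/55144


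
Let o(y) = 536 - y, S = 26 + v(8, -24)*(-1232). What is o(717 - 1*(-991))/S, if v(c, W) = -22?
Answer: -586/13565 ≈ -0.043199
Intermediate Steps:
S = 27130 (S = 26 - 22*(-1232) = 26 + 27104 = 27130)
o(717 - 1*(-991))/S = (536 - (717 - 1*(-991)))/27130 = (536 - (717 + 991))*(1/27130) = (536 - 1*1708)*(1/27130) = (536 - 1708)*(1/27130) = -1172*1/27130 = -586/13565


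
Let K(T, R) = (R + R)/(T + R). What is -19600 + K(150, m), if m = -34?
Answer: -568417/29 ≈ -19601.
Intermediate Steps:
K(T, R) = 2*R/(R + T) (K(T, R) = (2*R)/(R + T) = 2*R/(R + T))
-19600 + K(150, m) = -19600 + 2*(-34)/(-34 + 150) = -19600 + 2*(-34)/116 = -19600 + 2*(-34)*(1/116) = -19600 - 17/29 = -568417/29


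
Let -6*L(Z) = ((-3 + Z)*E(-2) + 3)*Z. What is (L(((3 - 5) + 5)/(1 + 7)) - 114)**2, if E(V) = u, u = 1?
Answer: 213014025/16384 ≈ 13001.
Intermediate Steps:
E(V) = 1
L(Z) = -Z**2/6 (L(Z) = -((-3 + Z)*1 + 3)*Z/6 = -((-3 + Z) + 3)*Z/6 = -Z*Z/6 = -Z**2/6)
(L(((3 - 5) + 5)/(1 + 7)) - 114)**2 = (-((3 - 5) + 5)**2/(1 + 7)**2/6 - 114)**2 = (-(-2 + 5)**2/64/6 - 114)**2 = (-(3*(1/8))**2/6 - 114)**2 = (-(3/8)**2/6 - 114)**2 = (-1/6*9/64 - 114)**2 = (-3/128 - 114)**2 = (-14595/128)**2 = 213014025/16384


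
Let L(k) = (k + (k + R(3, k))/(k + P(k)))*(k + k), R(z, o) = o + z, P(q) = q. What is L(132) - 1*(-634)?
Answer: 35749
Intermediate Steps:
L(k) = 2*k*(k + (3 + 2*k)/(2*k)) (L(k) = (k + (k + (k + 3))/(k + k))*(k + k) = (k + (k + (3 + k))/((2*k)))*(2*k) = (k + (3 + 2*k)*(1/(2*k)))*(2*k) = (k + (3 + 2*k)/(2*k))*(2*k) = 2*k*(k + (3 + 2*k)/(2*k)))
L(132) - 1*(-634) = (3 + 2*132 + 2*132**2) - 1*(-634) = (3 + 264 + 2*17424) + 634 = (3 + 264 + 34848) + 634 = 35115 + 634 = 35749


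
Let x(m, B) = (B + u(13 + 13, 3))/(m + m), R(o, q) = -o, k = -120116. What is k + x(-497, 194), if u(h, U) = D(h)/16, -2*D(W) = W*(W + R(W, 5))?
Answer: -59697749/497 ≈ -1.2012e+5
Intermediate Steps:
D(W) = 0 (D(W) = -W*(W - W)/2 = -W*0/2 = -1/2*0 = 0)
u(h, U) = 0 (u(h, U) = 0/16 = 0*(1/16) = 0)
x(m, B) = B/(2*m) (x(m, B) = (B + 0)/(m + m) = B/((2*m)) = B*(1/(2*m)) = B/(2*m))
k + x(-497, 194) = -120116 + (1/2)*194/(-497) = -120116 + (1/2)*194*(-1/497) = -120116 - 97/497 = -59697749/497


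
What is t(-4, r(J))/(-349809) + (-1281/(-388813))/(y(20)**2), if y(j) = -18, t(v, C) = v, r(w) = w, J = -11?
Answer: 105778553/4896370321812 ≈ 2.1603e-5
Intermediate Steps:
t(-4, r(J))/(-349809) + (-1281/(-388813))/(y(20)**2) = -4/(-349809) + (-1281/(-388813))/((-18)**2) = -4*(-1/349809) - 1281*(-1/388813)/324 = 4/349809 + (1281/388813)*(1/324) = 4/349809 + 427/41991804 = 105778553/4896370321812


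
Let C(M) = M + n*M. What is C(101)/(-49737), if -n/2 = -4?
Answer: -303/16579 ≈ -0.018276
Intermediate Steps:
n = 8 (n = -2*(-4) = 8)
C(M) = 9*M (C(M) = M + 8*M = 9*M)
C(101)/(-49737) = (9*101)/(-49737) = 909*(-1/49737) = -303/16579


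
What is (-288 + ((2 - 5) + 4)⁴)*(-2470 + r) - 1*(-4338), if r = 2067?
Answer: 119999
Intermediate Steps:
(-288 + ((2 - 5) + 4)⁴)*(-2470 + r) - 1*(-4338) = (-288 + ((2 - 5) + 4)⁴)*(-2470 + 2067) - 1*(-4338) = (-288 + (-3 + 4)⁴)*(-403) + 4338 = (-288 + 1⁴)*(-403) + 4338 = (-288 + 1)*(-403) + 4338 = -287*(-403) + 4338 = 115661 + 4338 = 119999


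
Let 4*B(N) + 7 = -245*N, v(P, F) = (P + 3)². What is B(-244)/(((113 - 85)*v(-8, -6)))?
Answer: 8539/400 ≈ 21.348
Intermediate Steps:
v(P, F) = (3 + P)²
B(N) = -7/4 - 245*N/4 (B(N) = -7/4 + (-245*N)/4 = -7/4 - 245*N/4)
B(-244)/(((113 - 85)*v(-8, -6))) = (-7/4 - 245/4*(-244))/(((113 - 85)*(3 - 8)²)) = (-7/4 + 14945)/((28*(-5)²)) = 59773/(4*((28*25))) = (59773/4)/700 = (59773/4)*(1/700) = 8539/400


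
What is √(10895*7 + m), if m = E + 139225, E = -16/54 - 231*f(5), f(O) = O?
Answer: √17361111/9 ≈ 462.96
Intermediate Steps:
E = -31193/27 (E = -16/54 - 231*5 = -16*1/54 - 1155 = -8/27 - 1155 = -31193/27 ≈ -1155.3)
m = 3727882/27 (m = -31193/27 + 139225 = 3727882/27 ≈ 1.3807e+5)
√(10895*7 + m) = √(10895*7 + 3727882/27) = √(76265 + 3727882/27) = √(5787037/27) = √17361111/9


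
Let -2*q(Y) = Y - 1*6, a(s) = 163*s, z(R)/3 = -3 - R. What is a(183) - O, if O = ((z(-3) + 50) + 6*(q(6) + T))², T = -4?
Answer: 29153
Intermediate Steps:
z(R) = -9 - 3*R (z(R) = 3*(-3 - R) = -9 - 3*R)
q(Y) = 3 - Y/2 (q(Y) = -(Y - 1*6)/2 = -(Y - 6)/2 = -(-6 + Y)/2 = 3 - Y/2)
O = 676 (O = (((-9 - 3*(-3)) + 50) + 6*((3 - ½*6) - 4))² = (((-9 + 9) + 50) + 6*((3 - 3) - 4))² = ((0 + 50) + 6*(0 - 4))² = (50 + 6*(-4))² = (50 - 24)² = 26² = 676)
a(183) - O = 163*183 - 1*676 = 29829 - 676 = 29153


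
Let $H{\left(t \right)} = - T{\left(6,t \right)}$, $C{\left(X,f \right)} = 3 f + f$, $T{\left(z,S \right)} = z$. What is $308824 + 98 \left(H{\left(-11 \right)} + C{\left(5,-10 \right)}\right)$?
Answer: $304316$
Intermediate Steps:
$C{\left(X,f \right)} = 4 f$
$H{\left(t \right)} = -6$ ($H{\left(t \right)} = \left(-1\right) 6 = -6$)
$308824 + 98 \left(H{\left(-11 \right)} + C{\left(5,-10 \right)}\right) = 308824 + 98 \left(-6 + 4 \left(-10\right)\right) = 308824 + 98 \left(-6 - 40\right) = 308824 + 98 \left(-46\right) = 308824 - 4508 = 304316$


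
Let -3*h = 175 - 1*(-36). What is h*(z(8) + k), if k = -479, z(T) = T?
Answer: 33127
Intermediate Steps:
h = -211/3 (h = -(175 - 1*(-36))/3 = -(175 + 36)/3 = -⅓*211 = -211/3 ≈ -70.333)
h*(z(8) + k) = -211*(8 - 479)/3 = -211/3*(-471) = 33127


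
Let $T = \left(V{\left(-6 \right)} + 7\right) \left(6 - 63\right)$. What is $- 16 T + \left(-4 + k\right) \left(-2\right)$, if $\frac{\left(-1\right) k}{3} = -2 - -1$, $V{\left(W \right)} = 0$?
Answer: $6386$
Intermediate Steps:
$T = -399$ ($T = \left(0 + 7\right) \left(6 - 63\right) = 7 \left(-57\right) = -399$)
$k = 3$ ($k = - 3 \left(-2 - -1\right) = - 3 \left(-2 + 1\right) = \left(-3\right) \left(-1\right) = 3$)
$- 16 T + \left(-4 + k\right) \left(-2\right) = \left(-16\right) \left(-399\right) + \left(-4 + 3\right) \left(-2\right) = 6384 - -2 = 6384 + 2 = 6386$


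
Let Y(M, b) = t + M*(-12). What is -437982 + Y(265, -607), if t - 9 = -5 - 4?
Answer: -441162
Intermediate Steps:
t = 0 (t = 9 + (-5 - 4) = 9 - 9 = 0)
Y(M, b) = -12*M (Y(M, b) = 0 + M*(-12) = 0 - 12*M = -12*M)
-437982 + Y(265, -607) = -437982 - 12*265 = -437982 - 3180 = -441162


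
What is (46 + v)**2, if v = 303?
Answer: 121801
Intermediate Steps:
(46 + v)**2 = (46 + 303)**2 = 349**2 = 121801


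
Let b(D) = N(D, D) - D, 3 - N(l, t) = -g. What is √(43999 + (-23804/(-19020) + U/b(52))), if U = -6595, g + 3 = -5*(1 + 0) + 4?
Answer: √2802427619715195/252015 ≈ 210.06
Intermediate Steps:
g = -4 (g = -3 + (-5*(1 + 0) + 4) = -3 + (-5*1 + 4) = -3 + (-5 + 4) = -3 - 1 = -4)
N(l, t) = -1 (N(l, t) = 3 - (-1)*(-4) = 3 - 1*4 = 3 - 4 = -1)
b(D) = -1 - D
√(43999 + (-23804/(-19020) + U/b(52))) = √(43999 + (-23804/(-19020) - 6595/(-1 - 1*52))) = √(43999 + (-23804*(-1/19020) - 6595/(-1 - 52))) = √(43999 + (5951/4755 - 6595/(-53))) = √(43999 + (5951/4755 - 6595*(-1/53))) = √(43999 + (5951/4755 + 6595/53)) = √(43999 + 31674628/252015) = √(11120082613/252015) = √2802427619715195/252015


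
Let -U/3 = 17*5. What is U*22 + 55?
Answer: -5555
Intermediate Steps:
U = -255 (U = -51*5 = -3*85 = -255)
U*22 + 55 = -255*22 + 55 = -5610 + 55 = -5555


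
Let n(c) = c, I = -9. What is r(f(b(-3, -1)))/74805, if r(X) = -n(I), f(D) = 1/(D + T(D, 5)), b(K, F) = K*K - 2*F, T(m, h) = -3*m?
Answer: 3/24935 ≈ 0.00012031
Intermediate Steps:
b(K, F) = K² - 2*F
f(D) = -1/(2*D) (f(D) = 1/(D - 3*D) = 1/(-2*D) = -1/(2*D))
r(X) = 9 (r(X) = -1*(-9) = 9)
r(f(b(-3, -1)))/74805 = 9/74805 = 9*(1/74805) = 3/24935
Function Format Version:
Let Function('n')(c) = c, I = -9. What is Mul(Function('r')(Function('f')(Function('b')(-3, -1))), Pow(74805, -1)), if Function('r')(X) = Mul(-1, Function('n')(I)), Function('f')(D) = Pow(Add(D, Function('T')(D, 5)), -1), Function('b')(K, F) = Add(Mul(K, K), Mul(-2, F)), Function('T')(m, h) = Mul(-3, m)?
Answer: Rational(3, 24935) ≈ 0.00012031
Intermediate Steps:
Function('b')(K, F) = Add(Pow(K, 2), Mul(-2, F))
Function('f')(D) = Mul(Rational(-1, 2), Pow(D, -1)) (Function('f')(D) = Pow(Add(D, Mul(-3, D)), -1) = Pow(Mul(-2, D), -1) = Mul(Rational(-1, 2), Pow(D, -1)))
Function('r')(X) = 9 (Function('r')(X) = Mul(-1, -9) = 9)
Mul(Function('r')(Function('f')(Function('b')(-3, -1))), Pow(74805, -1)) = Mul(9, Pow(74805, -1)) = Mul(9, Rational(1, 74805)) = Rational(3, 24935)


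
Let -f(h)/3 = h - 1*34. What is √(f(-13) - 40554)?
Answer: I*√40413 ≈ 201.03*I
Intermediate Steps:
f(h) = 102 - 3*h (f(h) = -3*(h - 1*34) = -3*(h - 34) = -3*(-34 + h) = 102 - 3*h)
√(f(-13) - 40554) = √((102 - 3*(-13)) - 40554) = √((102 + 39) - 40554) = √(141 - 40554) = √(-40413) = I*√40413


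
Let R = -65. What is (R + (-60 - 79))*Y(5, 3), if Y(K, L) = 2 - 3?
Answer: 204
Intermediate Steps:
Y(K, L) = -1
(R + (-60 - 79))*Y(5, 3) = (-65 + (-60 - 79))*(-1) = (-65 - 139)*(-1) = -204*(-1) = 204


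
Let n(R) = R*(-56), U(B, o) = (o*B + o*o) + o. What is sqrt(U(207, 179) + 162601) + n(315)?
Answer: -17640 + sqrt(231874) ≈ -17158.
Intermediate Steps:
U(B, o) = o + o**2 + B*o (U(B, o) = (B*o + o**2) + o = (o**2 + B*o) + o = o + o**2 + B*o)
n(R) = -56*R
sqrt(U(207, 179) + 162601) + n(315) = sqrt(179*(1 + 207 + 179) + 162601) - 56*315 = sqrt(179*387 + 162601) - 17640 = sqrt(69273 + 162601) - 17640 = sqrt(231874) - 17640 = -17640 + sqrt(231874)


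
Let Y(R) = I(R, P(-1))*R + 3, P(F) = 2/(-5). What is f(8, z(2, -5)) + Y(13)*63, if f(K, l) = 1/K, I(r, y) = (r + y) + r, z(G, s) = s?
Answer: 846221/40 ≈ 21156.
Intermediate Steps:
P(F) = -⅖ (P(F) = 2*(-⅕) = -⅖)
I(r, y) = y + 2*r
Y(R) = 3 + R*(-⅖ + 2*R) (Y(R) = (-⅖ + 2*R)*R + 3 = R*(-⅖ + 2*R) + 3 = 3 + R*(-⅖ + 2*R))
f(8, z(2, -5)) + Y(13)*63 = 1/8 + (3 + (⅖)*13*(-1 + 5*13))*63 = ⅛ + (3 + (⅖)*13*(-1 + 65))*63 = ⅛ + (3 + (⅖)*13*64)*63 = ⅛ + (3 + 1664/5)*63 = ⅛ + (1679/5)*63 = ⅛ + 105777/5 = 846221/40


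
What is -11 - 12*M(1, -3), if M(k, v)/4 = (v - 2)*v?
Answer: -731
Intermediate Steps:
M(k, v) = 4*v*(-2 + v) (M(k, v) = 4*((v - 2)*v) = 4*((-2 + v)*v) = 4*(v*(-2 + v)) = 4*v*(-2 + v))
-11 - 12*M(1, -3) = -11 - 48*(-3)*(-2 - 3) = -11 - 48*(-3)*(-5) = -11 - 12*60 = -11 - 720 = -731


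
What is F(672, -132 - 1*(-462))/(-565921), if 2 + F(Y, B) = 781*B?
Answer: -257728/565921 ≈ -0.45541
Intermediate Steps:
F(Y, B) = -2 + 781*B
F(672, -132 - 1*(-462))/(-565921) = (-2 + 781*(-132 - 1*(-462)))/(-565921) = (-2 + 781*(-132 + 462))*(-1/565921) = (-2 + 781*330)*(-1/565921) = (-2 + 257730)*(-1/565921) = 257728*(-1/565921) = -257728/565921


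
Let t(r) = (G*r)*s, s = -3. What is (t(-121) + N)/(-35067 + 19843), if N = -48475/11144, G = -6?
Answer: 3474301/24236608 ≈ 0.14335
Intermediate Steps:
t(r) = 18*r (t(r) = -6*r*(-3) = 18*r)
N = -6925/1592 (N = -48475*1/11144 = -6925/1592 ≈ -4.3499)
(t(-121) + N)/(-35067 + 19843) = (18*(-121) - 6925/1592)/(-35067 + 19843) = (-2178 - 6925/1592)/(-15224) = -3474301/1592*(-1/15224) = 3474301/24236608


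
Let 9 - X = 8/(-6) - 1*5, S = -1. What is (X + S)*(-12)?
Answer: -172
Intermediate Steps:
X = 46/3 (X = 9 - (8/(-6) - 1*5) = 9 - (8*(-1/6) - 5) = 9 - (-4/3 - 5) = 9 - 1*(-19/3) = 9 + 19/3 = 46/3 ≈ 15.333)
(X + S)*(-12) = (46/3 - 1)*(-12) = (43/3)*(-12) = -172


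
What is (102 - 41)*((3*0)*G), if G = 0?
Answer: 0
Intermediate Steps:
(102 - 41)*((3*0)*G) = (102 - 41)*((3*0)*0) = 61*(0*0) = 61*0 = 0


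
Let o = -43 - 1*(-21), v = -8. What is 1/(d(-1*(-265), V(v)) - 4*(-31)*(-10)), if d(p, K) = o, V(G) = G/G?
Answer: -1/1262 ≈ -0.00079239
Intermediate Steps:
V(G) = 1
o = -22 (o = -43 + 21 = -22)
d(p, K) = -22
1/(d(-1*(-265), V(v)) - 4*(-31)*(-10)) = 1/(-22 - 4*(-31)*(-10)) = 1/(-22 + 124*(-10)) = 1/(-22 - 1240) = 1/(-1262) = -1/1262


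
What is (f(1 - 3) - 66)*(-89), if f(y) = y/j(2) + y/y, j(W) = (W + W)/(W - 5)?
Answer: 11303/2 ≈ 5651.5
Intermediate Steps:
j(W) = 2*W/(-5 + W) (j(W) = (2*W)/(-5 + W) = 2*W/(-5 + W))
f(y) = 1 - 3*y/4 (f(y) = y/((2*2/(-5 + 2))) + y/y = y/((2*2/(-3))) + 1 = y/((2*2*(-⅓))) + 1 = y/(-4/3) + 1 = y*(-¾) + 1 = -3*y/4 + 1 = 1 - 3*y/4)
(f(1 - 3) - 66)*(-89) = ((1 - 3*(1 - 3)/4) - 66)*(-89) = ((1 - ¾*(-2)) - 66)*(-89) = ((1 + 3/2) - 66)*(-89) = (5/2 - 66)*(-89) = -127/2*(-89) = 11303/2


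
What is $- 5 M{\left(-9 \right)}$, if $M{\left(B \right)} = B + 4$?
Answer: $25$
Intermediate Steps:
$M{\left(B \right)} = 4 + B$
$- 5 M{\left(-9 \right)} = - 5 \left(4 - 9\right) = \left(-5\right) \left(-5\right) = 25$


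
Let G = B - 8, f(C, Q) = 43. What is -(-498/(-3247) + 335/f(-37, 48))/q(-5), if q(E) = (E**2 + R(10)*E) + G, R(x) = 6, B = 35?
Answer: -1109159/3071662 ≈ -0.36109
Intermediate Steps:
G = 27 (G = 35 - 8 = 27)
q(E) = 27 + E**2 + 6*E (q(E) = (E**2 + 6*E) + 27 = 27 + E**2 + 6*E)
-(-498/(-3247) + 335/f(-37, 48))/q(-5) = -(-498/(-3247) + 335/43)/(27 + (-5)**2 + 6*(-5)) = -(-498*(-1/3247) + 335*(1/43))/(27 + 25 - 30) = -(498/3247 + 335/43)/22 = -1109159/(139621*22) = -1*1109159/3071662 = -1109159/3071662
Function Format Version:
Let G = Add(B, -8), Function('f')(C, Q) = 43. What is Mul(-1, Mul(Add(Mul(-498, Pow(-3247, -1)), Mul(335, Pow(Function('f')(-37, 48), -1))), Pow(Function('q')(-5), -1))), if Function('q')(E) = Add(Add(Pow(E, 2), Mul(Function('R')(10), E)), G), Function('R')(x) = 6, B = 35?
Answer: Rational(-1109159, 3071662) ≈ -0.36109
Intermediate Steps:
G = 27 (G = Add(35, -8) = 27)
Function('q')(E) = Add(27, Pow(E, 2), Mul(6, E)) (Function('q')(E) = Add(Add(Pow(E, 2), Mul(6, E)), 27) = Add(27, Pow(E, 2), Mul(6, E)))
Mul(-1, Mul(Add(Mul(-498, Pow(-3247, -1)), Mul(335, Pow(Function('f')(-37, 48), -1))), Pow(Function('q')(-5), -1))) = Mul(-1, Mul(Add(Mul(-498, Pow(-3247, -1)), Mul(335, Pow(43, -1))), Pow(Add(27, Pow(-5, 2), Mul(6, -5)), -1))) = Mul(-1, Mul(Add(Mul(-498, Rational(-1, 3247)), Mul(335, Rational(1, 43))), Pow(Add(27, 25, -30), -1))) = Mul(-1, Mul(Add(Rational(498, 3247), Rational(335, 43)), Pow(22, -1))) = Mul(-1, Mul(Rational(1109159, 139621), Rational(1, 22))) = Mul(-1, Rational(1109159, 3071662)) = Rational(-1109159, 3071662)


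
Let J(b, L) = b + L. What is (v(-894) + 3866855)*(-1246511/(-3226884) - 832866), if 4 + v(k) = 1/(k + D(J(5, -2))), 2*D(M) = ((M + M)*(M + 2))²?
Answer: -4614224207335309589819/1432736496 ≈ -3.2206e+12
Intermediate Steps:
J(b, L) = L + b
D(M) = 2*M²*(2 + M)² (D(M) = ((M + M)*(M + 2))²/2 = ((2*M)*(2 + M))²/2 = (2*M*(2 + M))²/2 = (4*M²*(2 + M)²)/2 = 2*M²*(2 + M)²)
v(k) = -4 + 1/(450 + k) (v(k) = -4 + 1/(k + 2*(-2 + 5)²*(2 + (-2 + 5))²) = -4 + 1/(k + 2*3²*(2 + 3)²) = -4 + 1/(k + 2*9*5²) = -4 + 1/(k + 2*9*25) = -4 + 1/(k + 450) = -4 + 1/(450 + k))
(v(-894) + 3866855)*(-1246511/(-3226884) - 832866) = ((-1799 - 4*(-894))/(450 - 894) + 3866855)*(-1246511/(-3226884) - 832866) = ((-1799 + 3576)/(-444) + 3866855)*(-1246511*(-1/3226884) - 832866) = (-1/444*1777 + 3866855)*(1246511/3226884 - 832866) = (-1777/444 + 3866855)*(-2687560723033/3226884) = (1716881843/444)*(-2687560723033/3226884) = -4614224207335309589819/1432736496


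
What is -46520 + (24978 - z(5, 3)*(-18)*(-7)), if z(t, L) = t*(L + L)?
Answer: -25322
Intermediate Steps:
z(t, L) = 2*L*t (z(t, L) = t*(2*L) = 2*L*t)
-46520 + (24978 - z(5, 3)*(-18)*(-7)) = -46520 + (24978 - (2*3*5)*(-18)*(-7)) = -46520 + (24978 - 30*(-18)*(-7)) = -46520 + (24978 - (-540)*(-7)) = -46520 + (24978 - 1*3780) = -46520 + (24978 - 3780) = -46520 + 21198 = -25322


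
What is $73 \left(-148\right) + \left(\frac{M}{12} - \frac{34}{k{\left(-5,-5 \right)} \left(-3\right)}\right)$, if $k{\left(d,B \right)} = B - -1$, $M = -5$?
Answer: $- \frac{43229}{4} \approx -10807.0$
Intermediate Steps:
$k{\left(d,B \right)} = 1 + B$ ($k{\left(d,B \right)} = B + 1 = 1 + B$)
$73 \left(-148\right) + \left(\frac{M}{12} - \frac{34}{k{\left(-5,-5 \right)} \left(-3\right)}\right) = 73 \left(-148\right) - \left(\frac{5}{12} + 34 \left(- \frac{1}{3 \left(1 - 5\right)}\right)\right) = -10804 - \left(\frac{5}{12} + \frac{34}{\left(-4\right) \left(-3\right)}\right) = -10804 - \left(\frac{5}{12} + \frac{34}{12}\right) = -10804 - \frac{13}{4} = - \frac{43229}{4}$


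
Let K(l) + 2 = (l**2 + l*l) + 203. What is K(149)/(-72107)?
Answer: -44603/72107 ≈ -0.61857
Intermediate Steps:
K(l) = 201 + 2*l**2 (K(l) = -2 + ((l**2 + l*l) + 203) = -2 + ((l**2 + l**2) + 203) = -2 + (2*l**2 + 203) = -2 + (203 + 2*l**2) = 201 + 2*l**2)
K(149)/(-72107) = (201 + 2*149**2)/(-72107) = (201 + 2*22201)*(-1/72107) = (201 + 44402)*(-1/72107) = 44603*(-1/72107) = -44603/72107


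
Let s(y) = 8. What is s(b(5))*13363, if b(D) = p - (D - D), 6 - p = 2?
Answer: 106904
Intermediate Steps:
p = 4 (p = 6 - 1*2 = 6 - 2 = 4)
b(D) = 4 (b(D) = 4 - (D - D) = 4 - 1*0 = 4 + 0 = 4)
s(b(5))*13363 = 8*13363 = 106904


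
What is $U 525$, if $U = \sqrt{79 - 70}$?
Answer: $1575$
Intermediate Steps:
$U = 3$ ($U = \sqrt{9} = 3$)
$U 525 = 3 \cdot 525 = 1575$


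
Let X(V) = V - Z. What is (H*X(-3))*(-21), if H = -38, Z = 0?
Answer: -2394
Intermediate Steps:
X(V) = V (X(V) = V - 1*0 = V + 0 = V)
(H*X(-3))*(-21) = -38*(-3)*(-21) = 114*(-21) = -2394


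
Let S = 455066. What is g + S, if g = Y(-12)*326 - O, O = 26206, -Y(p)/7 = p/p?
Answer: 426578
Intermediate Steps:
Y(p) = -7 (Y(p) = -7*p/p = -7*1 = -7)
g = -28488 (g = -7*326 - 1*26206 = -2282 - 26206 = -28488)
g + S = -28488 + 455066 = 426578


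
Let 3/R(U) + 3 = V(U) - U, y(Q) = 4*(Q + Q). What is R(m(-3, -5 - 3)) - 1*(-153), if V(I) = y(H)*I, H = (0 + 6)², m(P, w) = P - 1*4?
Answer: 307833/2012 ≈ 153.00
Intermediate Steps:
m(P, w) = -4 + P (m(P, w) = P - 4 = -4 + P)
H = 36 (H = 6² = 36)
y(Q) = 8*Q (y(Q) = 4*(2*Q) = 8*Q)
V(I) = 288*I (V(I) = (8*36)*I = 288*I)
R(U) = 3/(-3 + 287*U) (R(U) = 3/(-3 + (288*U - U)) = 3/(-3 + 287*U))
R(m(-3, -5 - 3)) - 1*(-153) = 3/(-3 + 287*(-4 - 3)) - 1*(-153) = 3/(-3 + 287*(-7)) + 153 = 3/(-3 - 2009) + 153 = 3/(-2012) + 153 = 3*(-1/2012) + 153 = -3/2012 + 153 = 307833/2012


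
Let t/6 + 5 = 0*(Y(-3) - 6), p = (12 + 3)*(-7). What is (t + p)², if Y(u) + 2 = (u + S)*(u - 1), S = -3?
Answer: 18225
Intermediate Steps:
Y(u) = -2 + (-1 + u)*(-3 + u) (Y(u) = -2 + (u - 3)*(u - 1) = -2 + (-3 + u)*(-1 + u) = -2 + (-1 + u)*(-3 + u))
p = -105 (p = 15*(-7) = -105)
t = -30 (t = -30 + 6*(0*((1 + (-3)² - 4*(-3)) - 6)) = -30 + 6*(0*((1 + 9 + 12) - 6)) = -30 + 6*(0*(22 - 6)) = -30 + 6*(0*16) = -30 + 6*0 = -30 + 0 = -30)
(t + p)² = (-30 - 105)² = (-135)² = 18225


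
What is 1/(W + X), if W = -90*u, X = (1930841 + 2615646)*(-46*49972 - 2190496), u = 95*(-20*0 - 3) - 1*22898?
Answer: -1/20410123725826 ≈ -4.8995e-14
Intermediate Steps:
u = -23183 (u = 95*(0 - 3) - 22898 = 95*(-3) - 22898 = -285 - 22898 = -23183)
X = -20410125812296 (X = 4546487*(-2298712 - 2190496) = 4546487*(-4489208) = -20410125812296)
W = 2086470 (W = -90*(-23183) = 2086470)
1/(W + X) = 1/(2086470 - 20410125812296) = 1/(-20410123725826) = -1/20410123725826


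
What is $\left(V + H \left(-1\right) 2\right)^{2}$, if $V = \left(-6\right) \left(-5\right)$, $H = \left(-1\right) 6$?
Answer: $1764$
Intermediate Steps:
$H = -6$
$V = 30$
$\left(V + H \left(-1\right) 2\right)^{2} = \left(30 + \left(-6\right) \left(-1\right) 2\right)^{2} = \left(30 + 6 \cdot 2\right)^{2} = \left(30 + 12\right)^{2} = 42^{2} = 1764$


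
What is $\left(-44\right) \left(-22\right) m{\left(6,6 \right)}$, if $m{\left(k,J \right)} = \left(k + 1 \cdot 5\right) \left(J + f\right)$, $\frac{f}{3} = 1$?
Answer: $95832$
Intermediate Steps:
$f = 3$ ($f = 3 \cdot 1 = 3$)
$m{\left(k,J \right)} = \left(3 + J\right) \left(5 + k\right)$ ($m{\left(k,J \right)} = \left(k + 1 \cdot 5\right) \left(J + 3\right) = \left(k + 5\right) \left(3 + J\right) = \left(5 + k\right) \left(3 + J\right) = \left(3 + J\right) \left(5 + k\right)$)
$\left(-44\right) \left(-22\right) m{\left(6,6 \right)} = \left(-44\right) \left(-22\right) \left(15 + 3 \cdot 6 + 5 \cdot 6 + 6 \cdot 6\right) = 968 \left(15 + 18 + 30 + 36\right) = 968 \cdot 99 = 95832$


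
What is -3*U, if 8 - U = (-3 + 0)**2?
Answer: 3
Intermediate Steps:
U = -1 (U = 8 - (-3 + 0)**2 = 8 - 1*(-3)**2 = 8 - 1*9 = 8 - 9 = -1)
-3*U = -3*(-1) = 3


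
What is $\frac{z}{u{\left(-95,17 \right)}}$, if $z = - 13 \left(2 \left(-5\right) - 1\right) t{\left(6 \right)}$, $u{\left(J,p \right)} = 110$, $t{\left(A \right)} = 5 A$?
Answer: $39$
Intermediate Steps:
$z = 4290$ ($z = - 13 \left(2 \left(-5\right) - 1\right) 5 \cdot 6 = - 13 \left(-10 - 1\right) 30 = \left(-13\right) \left(-11\right) 30 = 143 \cdot 30 = 4290$)
$\frac{z}{u{\left(-95,17 \right)}} = \frac{4290}{110} = 4290 \cdot \frac{1}{110} = 39$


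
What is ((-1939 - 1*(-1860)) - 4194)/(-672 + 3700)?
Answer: -4273/3028 ≈ -1.4112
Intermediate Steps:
((-1939 - 1*(-1860)) - 4194)/(-672 + 3700) = ((-1939 + 1860) - 4194)/3028 = (-79 - 4194)*(1/3028) = -4273*1/3028 = -4273/3028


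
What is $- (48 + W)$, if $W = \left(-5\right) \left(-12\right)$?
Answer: $-108$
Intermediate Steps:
$W = 60$
$- (48 + W) = - (48 + 60) = \left(-1\right) 108 = -108$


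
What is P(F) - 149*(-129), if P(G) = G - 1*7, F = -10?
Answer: 19204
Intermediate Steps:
P(G) = -7 + G (P(G) = G - 7 = -7 + G)
P(F) - 149*(-129) = (-7 - 10) - 149*(-129) = -17 + 19221 = 19204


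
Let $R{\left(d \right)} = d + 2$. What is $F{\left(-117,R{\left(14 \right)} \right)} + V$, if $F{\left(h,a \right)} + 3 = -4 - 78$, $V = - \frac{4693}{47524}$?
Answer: $- \frac{4044233}{47524} \approx -85.099$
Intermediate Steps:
$R{\left(d \right)} = 2 + d$
$V = - \frac{4693}{47524}$ ($V = \left(-4693\right) \frac{1}{47524} = - \frac{4693}{47524} \approx -0.09875$)
$F{\left(h,a \right)} = -85$ ($F{\left(h,a \right)} = -3 - 82 = -85$)
$F{\left(-117,R{\left(14 \right)} \right)} + V = -85 - \frac{4693}{47524} = - \frac{4044233}{47524}$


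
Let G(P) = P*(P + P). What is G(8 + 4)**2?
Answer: 82944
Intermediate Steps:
G(P) = 2*P**2 (G(P) = P*(2*P) = 2*P**2)
G(8 + 4)**2 = (2*(8 + 4)**2)**2 = (2*12**2)**2 = (2*144)**2 = 288**2 = 82944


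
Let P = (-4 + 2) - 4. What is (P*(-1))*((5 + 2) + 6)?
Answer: 78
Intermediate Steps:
P = -6 (P = -2 - 4 = -6)
(P*(-1))*((5 + 2) + 6) = (-6*(-1))*((5 + 2) + 6) = 6*(7 + 6) = 6*13 = 78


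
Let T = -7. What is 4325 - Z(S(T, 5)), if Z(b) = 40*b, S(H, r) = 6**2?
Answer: 2885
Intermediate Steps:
S(H, r) = 36
4325 - Z(S(T, 5)) = 4325 - 40*36 = 4325 - 1*1440 = 4325 - 1440 = 2885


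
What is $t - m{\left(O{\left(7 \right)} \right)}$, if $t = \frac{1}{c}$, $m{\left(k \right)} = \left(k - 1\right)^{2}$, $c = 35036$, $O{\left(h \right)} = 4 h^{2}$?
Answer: $- \frac{1332243899}{35036} \approx -38025.0$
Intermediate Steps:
$m{\left(k \right)} = \left(-1 + k\right)^{2}$
$t = \frac{1}{35036} \approx 2.8542 \cdot 10^{-5}$
$t - m{\left(O{\left(7 \right)} \right)} = \frac{1}{35036} - \left(-1 + 4 \cdot 7^{2}\right)^{2} = \frac{1}{35036} - \left(-1 + 4 \cdot 49\right)^{2} = \frac{1}{35036} - \left(-1 + 196\right)^{2} = \frac{1}{35036} - 195^{2} = \frac{1}{35036} - 38025 = - \frac{1332243899}{35036}$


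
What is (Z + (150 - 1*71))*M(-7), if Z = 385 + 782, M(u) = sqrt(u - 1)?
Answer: 2492*I*sqrt(2) ≈ 3524.2*I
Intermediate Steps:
M(u) = sqrt(-1 + u)
Z = 1167
(Z + (150 - 1*71))*M(-7) = (1167 + (150 - 1*71))*sqrt(-1 - 7) = (1167 + (150 - 71))*sqrt(-8) = (1167 + 79)*(2*I*sqrt(2)) = 1246*(2*I*sqrt(2)) = 2492*I*sqrt(2)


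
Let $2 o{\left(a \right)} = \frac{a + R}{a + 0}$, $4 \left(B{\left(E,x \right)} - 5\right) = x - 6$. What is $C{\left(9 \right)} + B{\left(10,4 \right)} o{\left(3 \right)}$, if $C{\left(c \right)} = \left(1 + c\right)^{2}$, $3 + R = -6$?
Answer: $\frac{191}{2} \approx 95.5$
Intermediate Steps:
$R = -9$ ($R = -3 - 6 = -9$)
$B{\left(E,x \right)} = \frac{7}{2} + \frac{x}{4}$ ($B{\left(E,x \right)} = 5 + \frac{x - 6}{4} = 5 + \frac{-6 + x}{4} = 5 + \left(- \frac{3}{2} + \frac{x}{4}\right) = \frac{7}{2} + \frac{x}{4}$)
$o{\left(a \right)} = \frac{-9 + a}{2 a}$ ($o{\left(a \right)} = \frac{\left(a - 9\right) \frac{1}{a + 0}}{2} = \frac{\left(-9 + a\right) \frac{1}{a}}{2} = \frac{\frac{1}{a} \left(-9 + a\right)}{2} = \frac{-9 + a}{2 a}$)
$C{\left(9 \right)} + B{\left(10,4 \right)} o{\left(3 \right)} = \left(1 + 9\right)^{2} + \left(\frac{7}{2} + \frac{1}{4} \cdot 4\right) \frac{-9 + 3}{2 \cdot 3} = 10^{2} + \left(\frac{7}{2} + 1\right) \frac{1}{2} \cdot \frac{1}{3} \left(-6\right) = 100 + \frac{9}{2} \left(-1\right) = 100 - \frac{9}{2} = \frac{191}{2}$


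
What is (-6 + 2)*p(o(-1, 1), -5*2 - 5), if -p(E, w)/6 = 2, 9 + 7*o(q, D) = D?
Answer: 48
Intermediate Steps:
o(q, D) = -9/7 + D/7
p(E, w) = -12 (p(E, w) = -6*2 = -12)
(-6 + 2)*p(o(-1, 1), -5*2 - 5) = (-6 + 2)*(-12) = -4*(-12) = 48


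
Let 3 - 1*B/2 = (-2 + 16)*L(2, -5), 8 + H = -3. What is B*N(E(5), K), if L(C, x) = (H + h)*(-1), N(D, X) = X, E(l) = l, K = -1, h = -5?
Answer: 442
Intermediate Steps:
H = -11 (H = -8 - 3 = -11)
L(C, x) = 16 (L(C, x) = (-11 - 5)*(-1) = -16*(-1) = 16)
B = -442 (B = 6 - 2*(-2 + 16)*16 = 6 - 28*16 = 6 - 2*224 = 6 - 448 = -442)
B*N(E(5), K) = -442*(-1) = 442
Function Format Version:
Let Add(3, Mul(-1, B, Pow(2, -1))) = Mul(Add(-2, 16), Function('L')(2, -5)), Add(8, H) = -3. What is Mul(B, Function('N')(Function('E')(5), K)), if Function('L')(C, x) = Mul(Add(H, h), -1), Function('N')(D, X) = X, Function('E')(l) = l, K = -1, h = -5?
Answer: 442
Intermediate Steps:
H = -11 (H = Add(-8, -3) = -11)
Function('L')(C, x) = 16 (Function('L')(C, x) = Mul(Add(-11, -5), -1) = Mul(-16, -1) = 16)
B = -442 (B = Add(6, Mul(-2, Mul(Add(-2, 16), 16))) = Add(6, Mul(-2, Mul(14, 16))) = Add(6, Mul(-2, 224)) = Add(6, -448) = -442)
Mul(B, Function('N')(Function('E')(5), K)) = Mul(-442, -1) = 442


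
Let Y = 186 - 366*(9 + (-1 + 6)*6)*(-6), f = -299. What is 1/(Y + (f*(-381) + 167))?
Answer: 1/199916 ≈ 5.0021e-6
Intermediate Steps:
Y = 85830 (Y = 186 - 366*(9 + 5*6)*(-6) = 186 - 366*(9 + 30)*(-6) = 186 - 14274*(-6) = 186 - 366*(-234) = 186 + 85644 = 85830)
1/(Y + (f*(-381) + 167)) = 1/(85830 + (-299*(-381) + 167)) = 1/(85830 + (113919 + 167)) = 1/(85830 + 114086) = 1/199916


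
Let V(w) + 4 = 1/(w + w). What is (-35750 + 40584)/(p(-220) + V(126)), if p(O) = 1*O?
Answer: -1218168/56447 ≈ -21.581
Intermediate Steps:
V(w) = -4 + 1/(2*w) (V(w) = -4 + 1/(w + w) = -4 + 1/(2*w))
p(O) = O
(-35750 + 40584)/(p(-220) + V(126)) = (-35750 + 40584)/(-220 + (-4 + (½)/126)) = 4834/(-220 + (-4 + (½)*(1/126))) = 4834/(-220 + (-4 + 1/252)) = 4834/(-220 - 1007/252) = 4834/(-56447/252) = 4834*(-252/56447) = -1218168/56447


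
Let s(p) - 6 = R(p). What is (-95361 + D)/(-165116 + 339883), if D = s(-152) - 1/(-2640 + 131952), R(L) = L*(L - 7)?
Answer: -9205333345/22599470304 ≈ -0.40733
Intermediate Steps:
R(L) = L*(-7 + L)
s(p) = 6 + p*(-7 + p)
D = 3125988287/129312 (D = (6 - 152*(-7 - 152)) - 1/(-2640 + 131952) = (6 - 152*(-159)) - 1/129312 = (6 + 24168) - 1*1/129312 = 24174 - 1/129312 = 3125988287/129312 ≈ 24174.)
(-95361 + D)/(-165116 + 339883) = (-95361 + 3125988287/129312)/(-165116 + 339883) = -9205333345/129312/174767 = -9205333345/129312*1/174767 = -9205333345/22599470304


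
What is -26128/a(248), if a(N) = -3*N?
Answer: 3266/93 ≈ 35.118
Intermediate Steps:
-26128/a(248) = -26128/((-3*248)) = -26128/(-744) = -26128*(-1/744) = 3266/93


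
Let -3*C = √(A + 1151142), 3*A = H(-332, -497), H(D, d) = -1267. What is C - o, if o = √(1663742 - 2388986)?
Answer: -√10356477/9 - 2*I*√181311 ≈ -357.57 - 851.61*I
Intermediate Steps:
A = -1267/3 (A = (⅓)*(-1267) = -1267/3 ≈ -422.33)
o = 2*I*√181311 (o = √(-725244) = 2*I*√181311 ≈ 851.61*I)
C = -√10356477/9 (C = -√(-1267/3 + 1151142)/3 = -√10356477/9 ≈ -357.57)
C - o = -√10356477/9 - 2*I*√181311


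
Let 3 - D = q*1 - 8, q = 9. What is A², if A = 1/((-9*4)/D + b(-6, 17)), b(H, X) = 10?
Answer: 1/64 ≈ 0.015625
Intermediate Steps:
D = 2 (D = 3 - (9*1 - 8) = 3 - (9 - 8) = 3 - 1*1 = 3 - 1 = 2)
A = -⅛ (A = 1/(-9*4/2 + 10) = 1/(-36*½ + 10) = 1/(-18 + 10) = 1/(-8) = -⅛ ≈ -0.12500)
A² = (-⅛)² = 1/64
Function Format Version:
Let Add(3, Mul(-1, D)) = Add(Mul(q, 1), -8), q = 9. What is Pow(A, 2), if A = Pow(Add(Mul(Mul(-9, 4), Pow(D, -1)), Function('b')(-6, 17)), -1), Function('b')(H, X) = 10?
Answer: Rational(1, 64) ≈ 0.015625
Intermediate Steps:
D = 2 (D = Add(3, Mul(-1, Add(Mul(9, 1), -8))) = Add(3, Mul(-1, Add(9, -8))) = Add(3, Mul(-1, 1)) = Add(3, -1) = 2)
A = Rational(-1, 8) (A = Pow(Add(Mul(Mul(-9, 4), Pow(2, -1)), 10), -1) = Pow(Add(Mul(-36, Rational(1, 2)), 10), -1) = Pow(Add(-18, 10), -1) = Pow(-8, -1) = Rational(-1, 8) ≈ -0.12500)
Pow(A, 2) = Pow(Rational(-1, 8), 2) = Rational(1, 64)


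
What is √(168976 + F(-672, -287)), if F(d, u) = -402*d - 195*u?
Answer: √495085 ≈ 703.62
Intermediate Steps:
√(168976 + F(-672, -287)) = √(168976 + (-402*(-672) - 195*(-287))) = √(168976 + (270144 + 55965)) = √(168976 + 326109) = √495085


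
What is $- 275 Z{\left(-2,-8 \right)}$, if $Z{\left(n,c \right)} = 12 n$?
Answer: $6600$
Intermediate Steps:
$- 275 Z{\left(-2,-8 \right)} = - 275 \cdot 12 \left(-2\right) = \left(-275\right) \left(-24\right) = 6600$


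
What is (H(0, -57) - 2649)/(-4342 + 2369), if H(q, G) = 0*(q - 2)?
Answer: 2649/1973 ≈ 1.3426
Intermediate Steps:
H(q, G) = 0 (H(q, G) = 0*(-2 + q) = 0)
(H(0, -57) - 2649)/(-4342 + 2369) = (0 - 2649)/(-4342 + 2369) = -2649/(-1973) = -2649*(-1/1973) = 2649/1973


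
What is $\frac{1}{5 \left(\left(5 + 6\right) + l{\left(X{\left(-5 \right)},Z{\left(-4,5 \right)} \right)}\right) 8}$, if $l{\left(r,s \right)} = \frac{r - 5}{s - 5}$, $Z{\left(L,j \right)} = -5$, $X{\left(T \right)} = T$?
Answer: $\frac{1}{480} \approx 0.0020833$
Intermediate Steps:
$l{\left(r,s \right)} = \frac{-5 + r}{-5 + s}$
$\frac{1}{5 \left(\left(5 + 6\right) + l{\left(X{\left(-5 \right)},Z{\left(-4,5 \right)} \right)}\right) 8} = \frac{1}{5 \left(\left(5 + 6\right) + \frac{-5 - 5}{-5 - 5}\right) 8} = \frac{1}{5 \left(11 + \frac{1}{-10} \left(-10\right)\right) 8} = \frac{1}{5 \left(11 - -1\right) 8} = \frac{1}{5 \left(11 + 1\right) 8} = \frac{1}{5 \cdot 12 \cdot 8} = \frac{1}{60 \cdot 8} = \frac{1}{480}$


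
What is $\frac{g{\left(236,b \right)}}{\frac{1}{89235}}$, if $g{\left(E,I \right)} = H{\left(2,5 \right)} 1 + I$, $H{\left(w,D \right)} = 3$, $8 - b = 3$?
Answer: $713880$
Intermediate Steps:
$b = 5$ ($b = 8 - 3 = 5$)
$g{\left(E,I \right)} = 3 + I$ ($g{\left(E,I \right)} = 3 \cdot 1 + I = 3 + I$)
$\frac{g{\left(236,b \right)}}{\frac{1}{89235}} = \frac{3 + 5}{\frac{1}{89235}} = 8 \frac{1}{\frac{1}{89235}} = 8 \cdot 89235 = 713880$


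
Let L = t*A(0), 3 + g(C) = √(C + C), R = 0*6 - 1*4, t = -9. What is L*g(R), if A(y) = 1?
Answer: 27 - 18*I*√2 ≈ 27.0 - 25.456*I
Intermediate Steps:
R = -4 (R = 0 - 4 = -4)
g(C) = -3 + √2*√C (g(C) = -3 + √(C + C) = -3 + √(2*C) = -3 + √2*√C)
L = -9 (L = -9*1 = -9)
L*g(R) = -9*(-3 + √2*√(-4)) = -9*(-3 + √2*(2*I)) = -9*(-3 + 2*I*√2) = 27 - 18*I*√2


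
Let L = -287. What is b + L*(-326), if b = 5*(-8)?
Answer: 93522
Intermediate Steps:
b = -40
b + L*(-326) = -40 - 287*(-326) = -40 + 93562 = 93522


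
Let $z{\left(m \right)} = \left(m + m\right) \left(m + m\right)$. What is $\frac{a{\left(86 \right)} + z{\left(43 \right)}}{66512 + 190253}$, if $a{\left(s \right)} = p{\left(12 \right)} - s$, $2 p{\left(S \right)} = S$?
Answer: $\frac{7316}{256765} \approx 0.028493$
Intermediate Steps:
$z{\left(m \right)} = 4 m^{2}$ ($z{\left(m \right)} = 2 m 2 m = 4 m^{2}$)
$p{\left(S \right)} = \frac{S}{2}$
$a{\left(s \right)} = 6 - s$ ($a{\left(s \right)} = \frac{1}{2} \cdot 12 - s = 6 - s$)
$\frac{a{\left(86 \right)} + z{\left(43 \right)}}{66512 + 190253} = \frac{\left(6 - 86\right) + 4 \cdot 43^{2}}{66512 + 190253} = \frac{\left(6 - 86\right) + 4 \cdot 1849}{256765} = \left(-80 + 7396\right) \frac{1}{256765} = 7316 \cdot \frac{1}{256765} = \frac{7316}{256765}$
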